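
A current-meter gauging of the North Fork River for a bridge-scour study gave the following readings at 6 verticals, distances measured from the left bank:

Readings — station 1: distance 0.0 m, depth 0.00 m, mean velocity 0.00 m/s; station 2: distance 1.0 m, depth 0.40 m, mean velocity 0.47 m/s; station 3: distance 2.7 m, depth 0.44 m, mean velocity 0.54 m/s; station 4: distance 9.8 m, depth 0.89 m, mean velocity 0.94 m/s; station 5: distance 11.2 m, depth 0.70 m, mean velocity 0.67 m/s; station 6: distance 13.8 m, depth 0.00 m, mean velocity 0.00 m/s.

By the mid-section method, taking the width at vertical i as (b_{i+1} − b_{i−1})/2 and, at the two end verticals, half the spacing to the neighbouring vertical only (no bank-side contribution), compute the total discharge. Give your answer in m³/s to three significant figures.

w_2 = (2.7 − 0.0)/2 = 1.35 m; q_2 = 0.47 × 0.40 × 1.35 = 0.2538 m³/s
w_3 = (9.8 − 1.0)/2 = 4.4 m; q_3 = 0.54 × 0.44 × 4.4 = 1.045 m³/s
w_4 = (11.2 − 2.7)/2 = 4.25 m; q_4 = 0.94 × 0.89 × 4.25 = 3.556 m³/s
w_5 = (13.8 − 9.8)/2 = 2 m; q_5 = 0.67 × 0.70 × 2 = 0.9380 m³/s
Stations 1, 6 contribute zero (depth or velocity is 0).
Q = Σ qᵢ = 5.793 m³/s

5.79 m³/s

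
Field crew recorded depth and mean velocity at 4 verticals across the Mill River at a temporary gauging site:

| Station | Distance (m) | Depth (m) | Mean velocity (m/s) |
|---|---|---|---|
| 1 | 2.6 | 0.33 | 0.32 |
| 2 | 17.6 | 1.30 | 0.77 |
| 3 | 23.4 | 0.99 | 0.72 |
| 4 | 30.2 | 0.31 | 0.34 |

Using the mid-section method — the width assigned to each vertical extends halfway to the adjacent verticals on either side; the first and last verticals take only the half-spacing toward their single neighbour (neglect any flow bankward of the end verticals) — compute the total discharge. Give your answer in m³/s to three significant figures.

w_1 = (17.6 − 2.6)/2 = 7.5 m; q_1 = 0.32 × 0.33 × 7.5 = 0.7920 m³/s
w_2 = (23.4 − 2.6)/2 = 10.4 m; q_2 = 0.77 × 1.30 × 10.4 = 10.41 m³/s
w_3 = (30.2 − 17.6)/2 = 6.3 m; q_3 = 0.72 × 0.99 × 6.3 = 4.491 m³/s
w_4 = (30.2 − 23.4)/2 = 3.4 m; q_4 = 0.34 × 0.31 × 3.4 = 0.3584 m³/s
Q = Σ qᵢ = 16.05 m³/s

16.1 m³/s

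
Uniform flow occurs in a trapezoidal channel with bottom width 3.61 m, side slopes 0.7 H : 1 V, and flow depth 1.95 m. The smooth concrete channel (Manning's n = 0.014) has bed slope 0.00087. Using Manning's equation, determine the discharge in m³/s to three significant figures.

22.6 m³/s

A = (b + z·y)·y = (3.61 + 0.7×1.95)×1.95 = 9.701 m²
P = b + 2y√(1+z²) = 3.61 + 2×1.95×√(1+0.7²) = 8.371 m
R = A/P = 9.701/8.371 = 1.159 m
Q = (1/n)·A·R^(2/3)·S^(1/2) = (1/0.014) × 9.701 × 1.159^(2/3) × 0.00087^(1/2) = 22.55 m³/s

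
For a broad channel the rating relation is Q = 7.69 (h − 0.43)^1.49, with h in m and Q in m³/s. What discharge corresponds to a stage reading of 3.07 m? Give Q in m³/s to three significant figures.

Q = 7.69 × (3.07 − 0.43)^1.49 = 7.69 × 2.64^1.49 = 32.67 m³/s

32.7 m³/s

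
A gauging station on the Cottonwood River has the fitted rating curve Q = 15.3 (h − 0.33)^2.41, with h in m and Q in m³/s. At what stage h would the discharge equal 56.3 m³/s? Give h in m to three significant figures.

h − h₀ = (Q/C)^(1/b) = (56.3/15.3)^(1/2.41) = 1.717 m
h = 0.33 + 1.717 = 2.047 m

2.05 m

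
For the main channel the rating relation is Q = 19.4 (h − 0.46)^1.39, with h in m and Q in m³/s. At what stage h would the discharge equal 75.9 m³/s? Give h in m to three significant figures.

h − h₀ = (Q/C)^(1/b) = (75.9/19.4)^(1/1.39) = 2.668 m
h = 0.46 + 2.668 = 3.128 m

3.13 m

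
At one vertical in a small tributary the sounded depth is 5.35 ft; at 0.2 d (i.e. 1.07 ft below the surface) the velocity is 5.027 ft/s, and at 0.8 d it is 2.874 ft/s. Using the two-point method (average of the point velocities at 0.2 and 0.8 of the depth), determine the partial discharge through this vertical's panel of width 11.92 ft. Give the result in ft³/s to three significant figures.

v̄ = (5.027 + 2.874) / 2 = 3.951 ft/s
q = v̄ × d × w = 3.951 × 5.35 × 11.92 = 251.9 ft³/s

252 ft³/s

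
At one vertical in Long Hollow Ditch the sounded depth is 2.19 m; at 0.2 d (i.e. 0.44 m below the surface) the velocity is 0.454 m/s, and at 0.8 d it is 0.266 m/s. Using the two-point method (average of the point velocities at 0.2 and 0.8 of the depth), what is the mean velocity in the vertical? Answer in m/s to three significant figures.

0.360 m/s

v̄ = (0.454 + 0.266) / 2 = 0.3600 m/s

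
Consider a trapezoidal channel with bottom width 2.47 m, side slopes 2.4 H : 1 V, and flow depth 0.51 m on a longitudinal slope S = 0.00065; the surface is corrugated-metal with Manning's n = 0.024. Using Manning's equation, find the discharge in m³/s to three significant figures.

1.03 m³/s

A = (b + z·y)·y = (2.47 + 2.4×0.51)×0.51 = 1.884 m²
P = b + 2y√(1+z²) = 2.47 + 2×0.51×√(1+2.4²) = 5.122 m
R = A/P = 1.884/5.122 = 0.3678 m
Q = (1/n)·A·R^(2/3)·S^(1/2) = (1/0.024) × 1.884 × 0.3678^(2/3) × 0.00065^(1/2) = 1.027 m³/s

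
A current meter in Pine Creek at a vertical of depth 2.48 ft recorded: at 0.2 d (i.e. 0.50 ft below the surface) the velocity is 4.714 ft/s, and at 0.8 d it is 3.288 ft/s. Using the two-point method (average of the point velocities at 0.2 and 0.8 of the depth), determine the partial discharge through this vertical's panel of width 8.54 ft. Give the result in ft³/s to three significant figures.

84.7 ft³/s

v̄ = (4.714 + 3.288) / 2 = 4.001 ft/s
q = v̄ × d × w = 4.001 × 2.48 × 8.54 = 84.74 ft³/s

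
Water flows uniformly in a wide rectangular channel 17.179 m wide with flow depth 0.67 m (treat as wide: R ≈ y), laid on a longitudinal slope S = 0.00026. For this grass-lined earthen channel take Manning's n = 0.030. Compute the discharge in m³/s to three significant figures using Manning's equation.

A = b·y = 17.179 × 0.67 = 11.51 m²
Wide channel: R ≈ y = 0.67 m
Q = (1/n)·A·R^(2/3)·S^(1/2) = (1/0.030) × 11.51 × 0.6700^(2/3) × 0.00026^(1/2) = 4.737 m³/s

4.74 m³/s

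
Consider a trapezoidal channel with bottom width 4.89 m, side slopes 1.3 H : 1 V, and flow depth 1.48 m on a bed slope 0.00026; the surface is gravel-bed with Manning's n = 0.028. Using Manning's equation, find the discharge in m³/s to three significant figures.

A = (b + z·y)·y = (4.89 + 1.3×1.48)×1.48 = 10.08 m²
P = b + 2y√(1+z²) = 4.89 + 2×1.48×√(1+1.3²) = 9.745 m
R = A/P = 10.08/9.745 = 1.035 m
Q = (1/n)·A·R^(2/3)·S^(1/2) = (1/0.028) × 10.08 × 1.035^(2/3) × 0.00026^(1/2) = 5.942 m³/s

5.94 m³/s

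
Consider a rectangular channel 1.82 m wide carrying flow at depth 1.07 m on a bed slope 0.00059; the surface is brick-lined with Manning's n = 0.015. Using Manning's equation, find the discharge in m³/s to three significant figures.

1.96 m³/s

A = b·y = 1.82 × 1.07 = 1.947 m²
P = b + 2y = 1.82 + 2×1.07 = 3.960 m
R = A/P = 1.947/3.960 = 0.4918 m
Q = (1/n)·A·R^(2/3)·S^(1/2) = (1/0.015) × 1.947 × 0.4918^(2/3) × 0.00059^(1/2) = 1.965 m³/s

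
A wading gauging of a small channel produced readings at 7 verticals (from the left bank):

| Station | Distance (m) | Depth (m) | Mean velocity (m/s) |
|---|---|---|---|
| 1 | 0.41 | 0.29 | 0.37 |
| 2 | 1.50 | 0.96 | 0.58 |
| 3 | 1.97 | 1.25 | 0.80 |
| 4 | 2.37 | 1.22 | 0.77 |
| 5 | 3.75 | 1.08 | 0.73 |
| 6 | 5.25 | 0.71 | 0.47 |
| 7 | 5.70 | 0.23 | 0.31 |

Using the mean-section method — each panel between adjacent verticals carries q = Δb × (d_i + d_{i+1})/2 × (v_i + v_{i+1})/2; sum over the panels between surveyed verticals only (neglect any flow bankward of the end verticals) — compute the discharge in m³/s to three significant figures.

Panel 1-2: Δb = 1.09 m, d̄ = (0.29+0.96)/2 = 0.625, v̄ = (0.37+0.58)/2 = 0.475 → q = 1.09×0.625×0.475 = 0.3236 m³/s
Panel 2-3: Δb = 0.47 m, d̄ = (0.96+1.25)/2 = 1.105, v̄ = (0.58+0.80)/2 = 0.69 → q = 0.47×1.105×0.69 = 0.3584 m³/s
Panel 3-4: Δb = 0.4 m, d̄ = (1.25+1.22)/2 = 1.235, v̄ = (0.80+0.77)/2 = 0.785 → q = 0.4×1.235×0.785 = 0.3878 m³/s
Panel 4-5: Δb = 1.38 m, d̄ = (1.22+1.08)/2 = 1.15, v̄ = (0.77+0.73)/2 = 0.75 → q = 1.38×1.15×0.75 = 1.190 m³/s
Panel 5-6: Δb = 1.5 m, d̄ = (1.08+0.71)/2 = 0.895, v̄ = (0.73+0.47)/2 = 0.6 → q = 1.5×0.895×0.6 = 0.8055 m³/s
Panel 6-7: Δb = 0.45 m, d̄ = (0.71+0.23)/2 = 0.47, v̄ = (0.47+0.31)/2 = 0.39 → q = 0.45×0.47×0.39 = 0.08249 m³/s
Q = Σ q = 3.148 m³/s

3.15 m³/s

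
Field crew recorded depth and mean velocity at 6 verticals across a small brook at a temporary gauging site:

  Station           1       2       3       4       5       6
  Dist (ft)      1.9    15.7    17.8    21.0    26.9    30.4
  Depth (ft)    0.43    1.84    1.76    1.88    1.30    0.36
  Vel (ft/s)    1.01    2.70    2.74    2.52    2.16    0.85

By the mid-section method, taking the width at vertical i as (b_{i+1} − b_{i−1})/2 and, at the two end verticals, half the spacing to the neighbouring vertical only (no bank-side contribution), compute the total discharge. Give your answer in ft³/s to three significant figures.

w_1 = (15.7 − 1.9)/2 = 6.9 ft; q_1 = 1.01 × 0.43 × 6.9 = 2.997 ft³/s
w_2 = (17.8 − 1.9)/2 = 7.95 ft; q_2 = 2.70 × 1.84 × 7.95 = 39.50 ft³/s
w_3 = (21.0 − 15.7)/2 = 2.65 ft; q_3 = 2.74 × 1.76 × 2.65 = 12.78 ft³/s
w_4 = (26.9 − 17.8)/2 = 4.55 ft; q_4 = 2.52 × 1.88 × 4.55 = 21.56 ft³/s
w_5 = (30.4 − 21.0)/2 = 4.7 ft; q_5 = 2.16 × 1.30 × 4.7 = 13.20 ft³/s
w_6 = (30.4 − 26.9)/2 = 1.75 ft; q_6 = 0.85 × 0.36 × 1.75 = 0.5355 ft³/s
Q = Σ qᵢ = 90.56 ft³/s

90.6 ft³/s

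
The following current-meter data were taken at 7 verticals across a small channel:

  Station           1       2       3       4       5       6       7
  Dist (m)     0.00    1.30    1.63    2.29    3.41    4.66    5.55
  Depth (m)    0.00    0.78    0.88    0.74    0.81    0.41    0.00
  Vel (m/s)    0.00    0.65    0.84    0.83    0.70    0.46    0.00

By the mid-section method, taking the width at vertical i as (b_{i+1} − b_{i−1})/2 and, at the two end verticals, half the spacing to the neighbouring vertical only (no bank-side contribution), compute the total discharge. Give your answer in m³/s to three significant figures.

w_2 = (1.63 − 0.00)/2 = 0.815 m; q_2 = 0.65 × 0.78 × 0.815 = 0.4132 m³/s
w_3 = (2.29 − 1.30)/2 = 0.495 m; q_3 = 0.84 × 0.88 × 0.495 = 0.3659 m³/s
w_4 = (3.41 − 1.63)/2 = 0.89 m; q_4 = 0.83 × 0.74 × 0.89 = 0.5466 m³/s
w_5 = (4.66 − 2.29)/2 = 1.185 m; q_5 = 0.70 × 0.81 × 1.185 = 0.6719 m³/s
w_6 = (5.55 − 3.41)/2 = 1.07 m; q_6 = 0.46 × 0.41 × 1.07 = 0.2018 m³/s
Stations 1, 7 contribute zero (depth or velocity is 0).
Q = Σ qᵢ = 2.199 m³/s

2.20 m³/s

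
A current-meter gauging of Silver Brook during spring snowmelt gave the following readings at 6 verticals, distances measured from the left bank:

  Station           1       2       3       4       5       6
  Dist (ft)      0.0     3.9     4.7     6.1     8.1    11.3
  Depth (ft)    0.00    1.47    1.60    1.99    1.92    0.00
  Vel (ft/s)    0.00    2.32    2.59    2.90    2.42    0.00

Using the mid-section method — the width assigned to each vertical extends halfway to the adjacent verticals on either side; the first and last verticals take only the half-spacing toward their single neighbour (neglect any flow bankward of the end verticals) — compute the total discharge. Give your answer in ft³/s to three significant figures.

34.5 ft³/s

w_2 = (4.7 − 0.0)/2 = 2.35 ft; q_2 = 2.32 × 1.47 × 2.35 = 8.014 ft³/s
w_3 = (6.1 − 3.9)/2 = 1.1 ft; q_3 = 2.59 × 1.60 × 1.1 = 4.558 ft³/s
w_4 = (8.1 − 4.7)/2 = 1.7 ft; q_4 = 2.90 × 1.99 × 1.7 = 9.811 ft³/s
w_5 = (11.3 − 6.1)/2 = 2.6 ft; q_5 = 2.42 × 1.92 × 2.6 = 12.08 ft³/s
Stations 1, 6 contribute zero (depth or velocity is 0).
Q = Σ qᵢ = 34.46 ft³/s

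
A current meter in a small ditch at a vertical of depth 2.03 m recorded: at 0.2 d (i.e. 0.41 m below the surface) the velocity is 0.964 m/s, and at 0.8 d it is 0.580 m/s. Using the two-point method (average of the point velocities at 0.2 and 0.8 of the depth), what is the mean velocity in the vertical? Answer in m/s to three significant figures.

v̄ = (0.964 + 0.580) / 2 = 0.7720 m/s

0.772 m/s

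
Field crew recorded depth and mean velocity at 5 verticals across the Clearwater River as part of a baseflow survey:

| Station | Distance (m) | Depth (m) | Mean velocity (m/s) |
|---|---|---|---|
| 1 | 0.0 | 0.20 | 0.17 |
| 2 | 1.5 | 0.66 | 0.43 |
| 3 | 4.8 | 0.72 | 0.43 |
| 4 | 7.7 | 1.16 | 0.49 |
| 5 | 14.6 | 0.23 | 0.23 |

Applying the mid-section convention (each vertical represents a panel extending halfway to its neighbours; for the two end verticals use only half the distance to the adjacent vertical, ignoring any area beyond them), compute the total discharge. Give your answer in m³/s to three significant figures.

w_1 = (1.5 − 0.0)/2 = 0.75 m; q_1 = 0.17 × 0.20 × 0.75 = 0.02550 m³/s
w_2 = (4.8 − 0.0)/2 = 2.4 m; q_2 = 0.43 × 0.66 × 2.4 = 0.6811 m³/s
w_3 = (7.7 − 1.5)/2 = 3.1 m; q_3 = 0.43 × 0.72 × 3.1 = 0.9598 m³/s
w_4 = (14.6 − 4.8)/2 = 4.9 m; q_4 = 0.49 × 1.16 × 4.9 = 2.785 m³/s
w_5 = (14.6 − 7.7)/2 = 3.45 m; q_5 = 0.23 × 0.23 × 3.45 = 0.1825 m³/s
Q = Σ qᵢ = 4.634 m³/s

4.63 m³/s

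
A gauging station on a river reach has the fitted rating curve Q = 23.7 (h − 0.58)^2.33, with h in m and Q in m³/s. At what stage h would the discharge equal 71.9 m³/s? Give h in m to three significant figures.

2.19 m

h − h₀ = (Q/C)^(1/b) = (71.9/23.7)^(1/2.33) = 1.610 m
h = 0.58 + 1.610 = 2.190 m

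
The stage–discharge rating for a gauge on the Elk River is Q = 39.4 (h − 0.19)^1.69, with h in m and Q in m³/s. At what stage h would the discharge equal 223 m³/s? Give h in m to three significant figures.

2.98 m

h − h₀ = (Q/C)^(1/b) = (223/39.4)^(1/1.69) = 2.789 m
h = 0.19 + 2.789 = 2.979 m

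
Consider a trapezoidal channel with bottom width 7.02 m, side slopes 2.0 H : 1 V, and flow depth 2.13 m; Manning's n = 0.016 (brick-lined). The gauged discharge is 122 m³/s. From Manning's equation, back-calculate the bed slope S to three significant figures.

A = (b + z·y)·y = (7.02 + 2.0×2.13)×2.13 = 24.03 m²
P = b + 2y√(1+z²) = 7.02 + 2×2.13×√(1+2.0²) = 16.55 m
R = A/P = 24.03/16.55 = 1.452 m
S = (Q·n / (1·A·R^(2/3)))² = (122×0.016 / (1×24.03×1.282))² = 0.004014

0.00401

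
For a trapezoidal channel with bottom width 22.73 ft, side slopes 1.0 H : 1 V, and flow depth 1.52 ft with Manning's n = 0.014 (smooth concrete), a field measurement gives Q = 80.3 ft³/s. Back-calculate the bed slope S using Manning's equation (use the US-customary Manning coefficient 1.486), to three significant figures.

0.000279

A = (b + z·y)·y = (22.73 + 1.0×1.52)×1.52 = 36.86 ft²
P = b + 2y√(1+z²) = 22.73 + 2×1.52×√(1+1.0²) = 27.03 ft
R = A/P = 36.86/27.03 = 1.364 ft
S = (Q·n / (1.486·A·R^(2/3)))² = (80.3×0.014 / (1.486×36.86×1.230))² = 0.0002786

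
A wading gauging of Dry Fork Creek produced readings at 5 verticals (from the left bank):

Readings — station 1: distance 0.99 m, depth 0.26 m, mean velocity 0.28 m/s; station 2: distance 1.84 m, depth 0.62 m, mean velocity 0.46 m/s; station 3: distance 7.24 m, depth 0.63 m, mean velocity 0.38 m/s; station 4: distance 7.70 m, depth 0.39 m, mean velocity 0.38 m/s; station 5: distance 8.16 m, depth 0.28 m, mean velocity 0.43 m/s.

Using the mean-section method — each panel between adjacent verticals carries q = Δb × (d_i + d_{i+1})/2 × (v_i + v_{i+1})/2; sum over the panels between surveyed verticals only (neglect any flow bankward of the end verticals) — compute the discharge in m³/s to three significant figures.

1.71 m³/s

Panel 1-2: Δb = 0.85 m, d̄ = (0.26+0.62)/2 = 0.44, v̄ = (0.28+0.46)/2 = 0.37 → q = 0.85×0.44×0.37 = 0.1384 m³/s
Panel 2-3: Δb = 5.4 m, d̄ = (0.62+0.63)/2 = 0.625, v̄ = (0.46+0.38)/2 = 0.42 → q = 5.4×0.625×0.42 = 1.418 m³/s
Panel 3-4: Δb = 0.46 m, d̄ = (0.63+0.39)/2 = 0.51, v̄ = (0.38+0.38)/2 = 0.38 → q = 0.46×0.51×0.38 = 0.08915 m³/s
Panel 4-5: Δb = 0.46 m, d̄ = (0.39+0.28)/2 = 0.335, v̄ = (0.38+0.43)/2 = 0.405 → q = 0.46×0.335×0.405 = 0.06241 m³/s
Q = Σ q = 1.707 m³/s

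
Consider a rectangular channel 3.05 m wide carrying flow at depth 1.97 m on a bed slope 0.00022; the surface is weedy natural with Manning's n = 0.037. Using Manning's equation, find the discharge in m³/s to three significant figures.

A = b·y = 3.05 × 1.97 = 6.009 m²
P = b + 2y = 3.05 + 2×1.97 = 6.990 m
R = A/P = 6.009/6.990 = 0.8596 m
Q = (1/n)·A·R^(2/3)·S^(1/2) = (1/0.037) × 6.009 × 0.8596^(2/3) × 0.00022^(1/2) = 2.178 m³/s

2.18 m³/s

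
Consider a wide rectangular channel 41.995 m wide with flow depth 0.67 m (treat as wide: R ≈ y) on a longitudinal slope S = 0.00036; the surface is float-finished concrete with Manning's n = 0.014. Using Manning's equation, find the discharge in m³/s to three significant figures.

A = b·y = 41.995 × 0.67 = 28.14 m²
Wide channel: R ≈ y = 0.67 m
Q = (1/n)·A·R^(2/3)·S^(1/2) = (1/0.014) × 28.14 × 0.6700^(2/3) × 0.00036^(1/2) = 29.20 m³/s

29.2 m³/s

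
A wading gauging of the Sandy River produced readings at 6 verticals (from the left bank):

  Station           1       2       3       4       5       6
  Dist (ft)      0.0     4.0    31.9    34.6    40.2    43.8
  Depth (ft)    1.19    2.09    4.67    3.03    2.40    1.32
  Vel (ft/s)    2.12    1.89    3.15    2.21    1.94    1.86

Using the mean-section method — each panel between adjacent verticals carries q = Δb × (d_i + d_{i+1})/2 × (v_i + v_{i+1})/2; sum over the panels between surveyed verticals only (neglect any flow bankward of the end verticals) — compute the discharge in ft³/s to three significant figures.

323 ft³/s

Panel 1-2: Δb = 4 ft, d̄ = (1.19+2.09)/2 = 1.64, v̄ = (2.12+1.89)/2 = 2.005 → q = 4×1.64×2.005 = 13.15 ft³/s
Panel 2-3: Δb = 27.9 ft, d̄ = (2.09+4.67)/2 = 3.38, v̄ = (1.89+3.15)/2 = 2.52 → q = 27.9×3.38×2.52 = 237.6 ft³/s
Panel 3-4: Δb = 2.7 ft, d̄ = (4.67+3.03)/2 = 3.85, v̄ = (3.15+2.21)/2 = 2.68 → q = 2.7×3.85×2.68 = 27.86 ft³/s
Panel 4-5: Δb = 5.6 ft, d̄ = (3.03+2.40)/2 = 2.715, v̄ = (2.21+1.94)/2 = 2.075 → q = 5.6×2.715×2.075 = 31.55 ft³/s
Panel 5-6: Δb = 3.6 ft, d̄ = (2.40+1.32)/2 = 1.86, v̄ = (1.94+1.86)/2 = 1.9 → q = 3.6×1.86×1.9 = 12.72 ft³/s
Q = Σ q = 322.9 ft³/s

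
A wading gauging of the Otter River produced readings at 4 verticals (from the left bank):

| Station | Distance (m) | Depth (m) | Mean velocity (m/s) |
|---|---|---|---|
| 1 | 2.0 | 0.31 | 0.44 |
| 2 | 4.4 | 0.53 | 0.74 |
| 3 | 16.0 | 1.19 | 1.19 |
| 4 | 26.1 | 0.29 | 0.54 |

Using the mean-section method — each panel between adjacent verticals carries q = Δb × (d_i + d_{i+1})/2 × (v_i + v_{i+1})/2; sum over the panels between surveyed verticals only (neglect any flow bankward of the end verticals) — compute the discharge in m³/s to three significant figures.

Panel 1-2: Δb = 2.4 m, d̄ = (0.31+0.53)/2 = 0.42, v̄ = (0.44+0.74)/2 = 0.59 → q = 2.4×0.42×0.59 = 0.5947 m³/s
Panel 2-3: Δb = 11.6 m, d̄ = (0.53+1.19)/2 = 0.86, v̄ = (0.74+1.19)/2 = 0.965 → q = 11.6×0.86×0.965 = 9.627 m³/s
Panel 3-4: Δb = 10.1 m, d̄ = (1.19+0.29)/2 = 0.74, v̄ = (1.19+0.54)/2 = 0.865 → q = 10.1×0.74×0.865 = 6.465 m³/s
Q = Σ q = 16.69 m³/s

16.7 m³/s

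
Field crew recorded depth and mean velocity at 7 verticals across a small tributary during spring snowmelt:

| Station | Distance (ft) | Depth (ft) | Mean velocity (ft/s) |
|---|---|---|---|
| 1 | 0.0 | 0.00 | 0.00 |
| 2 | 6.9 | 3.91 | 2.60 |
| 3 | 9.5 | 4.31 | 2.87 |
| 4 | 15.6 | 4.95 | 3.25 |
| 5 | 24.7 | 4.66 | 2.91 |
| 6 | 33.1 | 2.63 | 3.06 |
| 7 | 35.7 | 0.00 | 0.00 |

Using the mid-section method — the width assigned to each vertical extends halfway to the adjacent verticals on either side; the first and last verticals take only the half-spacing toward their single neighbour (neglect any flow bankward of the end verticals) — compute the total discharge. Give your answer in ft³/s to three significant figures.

w_2 = (9.5 − 0.0)/2 = 4.75 ft; q_2 = 2.60 × 3.91 × 4.75 = 48.29 ft³/s
w_3 = (15.6 − 6.9)/2 = 4.35 ft; q_3 = 2.87 × 4.31 × 4.35 = 53.81 ft³/s
w_4 = (24.7 − 9.5)/2 = 7.6 ft; q_4 = 3.25 × 4.95 × 7.6 = 122.3 ft³/s
w_5 = (33.1 − 15.6)/2 = 8.75 ft; q_5 = 2.91 × 4.66 × 8.75 = 118.7 ft³/s
w_6 = (35.7 − 24.7)/2 = 5.5 ft; q_6 = 3.06 × 2.63 × 5.5 = 44.26 ft³/s
Stations 1, 7 contribute zero (depth or velocity is 0).
Q = Σ qᵢ = 387.3 ft³/s

387 ft³/s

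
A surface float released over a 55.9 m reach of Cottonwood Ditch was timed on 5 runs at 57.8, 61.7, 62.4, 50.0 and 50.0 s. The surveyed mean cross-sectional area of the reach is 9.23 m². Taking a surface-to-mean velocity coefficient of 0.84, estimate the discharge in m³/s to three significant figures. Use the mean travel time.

7.69 m³/s

t̄ = (57.8 + 61.7 + 62.4 + 50.0 + 50.0) / 5 = 56.38 s
v_surface = L / t̄ = 55.9 / 56.38 = 0.9915 m/s
v_mean = 0.84 × 0.9915 = 0.8328 m/s
Q = A × v_mean = 9.23 × 0.8328 = 7.687 m³/s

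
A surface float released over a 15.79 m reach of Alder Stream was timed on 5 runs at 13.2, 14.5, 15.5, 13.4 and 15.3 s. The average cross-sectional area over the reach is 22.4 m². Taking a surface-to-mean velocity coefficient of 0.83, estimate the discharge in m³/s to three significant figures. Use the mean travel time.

t̄ = (13.2 + 14.5 + 15.5 + 13.4 + 15.3) / 5 = 14.38 s
v_surface = L / t̄ = 15.79 / 14.38 = 1.098 m/s
v_mean = 0.83 × 1.098 = 0.9114 m/s
Q = A × v_mean = 22.4 × 0.9114 = 20.41 m³/s

20.4 m³/s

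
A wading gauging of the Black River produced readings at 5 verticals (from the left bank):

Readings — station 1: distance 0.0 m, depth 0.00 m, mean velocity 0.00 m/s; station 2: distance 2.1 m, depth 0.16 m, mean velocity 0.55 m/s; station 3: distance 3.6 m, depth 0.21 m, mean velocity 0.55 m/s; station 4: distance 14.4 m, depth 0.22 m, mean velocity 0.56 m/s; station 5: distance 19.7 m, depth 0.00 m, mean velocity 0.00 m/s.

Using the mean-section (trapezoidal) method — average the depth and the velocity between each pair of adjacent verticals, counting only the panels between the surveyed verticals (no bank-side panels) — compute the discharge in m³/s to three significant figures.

1.65 m³/s

Panel 1-2: Δb = 2.1 m, d̄ = (0.00+0.16)/2 = 0.08, v̄ = (0.00+0.55)/2 = 0.275 → q = 2.1×0.08×0.275 = 0.04620 m³/s
Panel 2-3: Δb = 1.5 m, d̄ = (0.16+0.21)/2 = 0.185, v̄ = (0.55+0.55)/2 = 0.55 → q = 1.5×0.185×0.55 = 0.1526 m³/s
Panel 3-4: Δb = 10.8 m, d̄ = (0.21+0.22)/2 = 0.215, v̄ = (0.55+0.56)/2 = 0.555 → q = 10.8×0.215×0.555 = 1.289 m³/s
Panel 4-5: Δb = 5.3 m, d̄ = (0.22+0.00)/2 = 0.11, v̄ = (0.56+0.00)/2 = 0.28 → q = 5.3×0.11×0.28 = 0.1632 m³/s
Q = Σ q = 1.651 m³/s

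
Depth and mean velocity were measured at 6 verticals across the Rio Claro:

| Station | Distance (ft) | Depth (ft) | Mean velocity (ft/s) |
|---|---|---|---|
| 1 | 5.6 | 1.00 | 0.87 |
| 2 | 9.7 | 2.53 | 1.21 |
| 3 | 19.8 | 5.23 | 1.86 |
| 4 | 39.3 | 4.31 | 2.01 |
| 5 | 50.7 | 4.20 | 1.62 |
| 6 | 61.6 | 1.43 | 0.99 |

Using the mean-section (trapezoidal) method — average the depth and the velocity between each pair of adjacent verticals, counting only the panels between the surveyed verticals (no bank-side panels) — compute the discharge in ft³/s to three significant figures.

Panel 1-2: Δb = 4.1 ft, d̄ = (1.00+2.53)/2 = 1.765, v̄ = (0.87+1.21)/2 = 1.04 → q = 4.1×1.765×1.04 = 7.526 ft³/s
Panel 2-3: Δb = 10.1 ft, d̄ = (2.53+5.23)/2 = 3.88, v̄ = (1.21+1.86)/2 = 1.535 → q = 10.1×3.88×1.535 = 60.15 ft³/s
Panel 3-4: Δb = 19.5 ft, d̄ = (5.23+4.31)/2 = 4.77, v̄ = (1.86+2.01)/2 = 1.935 → q = 19.5×4.77×1.935 = 180.0 ft³/s
Panel 4-5: Δb = 11.4 ft, d̄ = (4.31+4.20)/2 = 4.255, v̄ = (2.01+1.62)/2 = 1.815 → q = 11.4×4.255×1.815 = 88.04 ft³/s
Panel 5-6: Δb = 10.9 ft, d̄ = (4.20+1.43)/2 = 2.815, v̄ = (1.62+0.99)/2 = 1.305 → q = 10.9×2.815×1.305 = 40.04 ft³/s
Q = Σ q = 375.7 ft³/s

376 ft³/s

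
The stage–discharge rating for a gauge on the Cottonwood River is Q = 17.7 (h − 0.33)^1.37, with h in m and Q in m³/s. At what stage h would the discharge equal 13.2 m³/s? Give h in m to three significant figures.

1.14 m

h − h₀ = (Q/C)^(1/b) = (13.2/17.7)^(1/1.37) = 0.8072 m
h = 0.33 + 0.8072 = 1.137 m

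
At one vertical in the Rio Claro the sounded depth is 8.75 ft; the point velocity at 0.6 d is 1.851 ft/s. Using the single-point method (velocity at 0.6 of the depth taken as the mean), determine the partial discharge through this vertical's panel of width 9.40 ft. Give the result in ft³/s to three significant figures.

152 ft³/s

v̄ = v₀.₆ = 1.851 ft/s
q = v̄ × d × w = 1.851 × 8.75 × 9.40 = 152.2 ft³/s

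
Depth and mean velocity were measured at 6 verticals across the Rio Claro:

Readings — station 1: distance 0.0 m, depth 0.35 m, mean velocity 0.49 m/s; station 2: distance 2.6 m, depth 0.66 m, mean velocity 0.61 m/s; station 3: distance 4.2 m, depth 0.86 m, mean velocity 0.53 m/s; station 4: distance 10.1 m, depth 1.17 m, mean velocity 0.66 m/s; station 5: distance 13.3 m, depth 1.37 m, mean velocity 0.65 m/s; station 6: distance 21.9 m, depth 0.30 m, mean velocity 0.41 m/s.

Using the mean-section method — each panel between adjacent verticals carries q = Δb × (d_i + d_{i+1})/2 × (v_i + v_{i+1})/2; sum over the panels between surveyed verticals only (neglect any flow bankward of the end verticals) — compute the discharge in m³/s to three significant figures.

Panel 1-2: Δb = 2.6 m, d̄ = (0.35+0.66)/2 = 0.505, v̄ = (0.49+0.61)/2 = 0.55 → q = 2.6×0.505×0.55 = 0.7222 m³/s
Panel 2-3: Δb = 1.6 m, d̄ = (0.66+0.86)/2 = 0.76, v̄ = (0.61+0.53)/2 = 0.57 → q = 1.6×0.76×0.57 = 0.6931 m³/s
Panel 3-4: Δb = 5.9 m, d̄ = (0.86+1.17)/2 = 1.015, v̄ = (0.53+0.66)/2 = 0.595 → q = 5.9×1.015×0.595 = 3.563 m³/s
Panel 4-5: Δb = 3.2 m, d̄ = (1.17+1.37)/2 = 1.27, v̄ = (0.66+0.65)/2 = 0.655 → q = 3.2×1.27×0.655 = 2.662 m³/s
Panel 5-6: Δb = 8.6 m, d̄ = (1.37+0.30)/2 = 0.835, v̄ = (0.65+0.41)/2 = 0.53 → q = 8.6×0.835×0.53 = 3.806 m³/s
Q = Σ q = 11.45 m³/s

11.4 m³/s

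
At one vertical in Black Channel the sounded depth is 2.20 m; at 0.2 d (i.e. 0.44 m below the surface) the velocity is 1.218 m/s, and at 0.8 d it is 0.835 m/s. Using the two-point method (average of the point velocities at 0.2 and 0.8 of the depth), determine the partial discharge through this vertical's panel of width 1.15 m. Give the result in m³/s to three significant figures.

v̄ = (1.218 + 0.835) / 2 = 1.027 m/s
q = v̄ × d × w = 1.027 × 2.20 × 1.15 = 2.597 m³/s

2.60 m³/s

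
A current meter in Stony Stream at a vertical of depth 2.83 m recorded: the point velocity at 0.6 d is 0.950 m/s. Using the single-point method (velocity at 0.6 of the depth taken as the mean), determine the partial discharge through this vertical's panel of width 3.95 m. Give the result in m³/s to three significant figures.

10.6 m³/s

v̄ = v₀.₆ = 0.950 m/s
q = v̄ × d × w = 0.9500 × 2.83 × 3.95 = 10.62 m³/s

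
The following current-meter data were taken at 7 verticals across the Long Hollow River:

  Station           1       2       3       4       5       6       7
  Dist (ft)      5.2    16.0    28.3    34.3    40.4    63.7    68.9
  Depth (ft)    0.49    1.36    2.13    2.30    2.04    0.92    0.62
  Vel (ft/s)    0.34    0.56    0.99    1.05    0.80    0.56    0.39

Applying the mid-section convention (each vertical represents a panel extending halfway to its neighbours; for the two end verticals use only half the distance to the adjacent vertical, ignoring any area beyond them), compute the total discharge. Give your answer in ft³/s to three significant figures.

w_1 = (16.0 − 5.2)/2 = 5.4 ft; q_1 = 0.34 × 0.49 × 5.4 = 0.8996 ft³/s
w_2 = (28.3 − 5.2)/2 = 11.55 ft; q_2 = 0.56 × 1.36 × 11.55 = 8.796 ft³/s
w_3 = (34.3 − 16.0)/2 = 9.15 ft; q_3 = 0.99 × 2.13 × 9.15 = 19.29 ft³/s
w_4 = (40.4 − 28.3)/2 = 6.05 ft; q_4 = 1.05 × 2.30 × 6.05 = 14.61 ft³/s
w_5 = (63.7 − 34.3)/2 = 14.7 ft; q_5 = 0.80 × 2.04 × 14.7 = 23.99 ft³/s
w_6 = (68.9 − 40.4)/2 = 14.25 ft; q_6 = 0.56 × 0.92 × 14.25 = 7.342 ft³/s
w_7 = (68.9 − 63.7)/2 = 2.6 ft; q_7 = 0.39 × 0.62 × 2.6 = 0.6287 ft³/s
Q = Σ qᵢ = 75.56 ft³/s

75.6 ft³/s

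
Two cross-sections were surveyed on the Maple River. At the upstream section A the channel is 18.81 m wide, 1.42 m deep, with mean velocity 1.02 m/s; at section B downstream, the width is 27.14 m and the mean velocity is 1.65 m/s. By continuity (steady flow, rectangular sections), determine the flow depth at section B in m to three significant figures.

Q = A₁V₁ = (18.81×1.42) × 1.02 = 27.24 m³/s
d₂ = Q/(b₂ V₂) = 27.24/(27.14×1.65) = 0.6084 m

0.608 m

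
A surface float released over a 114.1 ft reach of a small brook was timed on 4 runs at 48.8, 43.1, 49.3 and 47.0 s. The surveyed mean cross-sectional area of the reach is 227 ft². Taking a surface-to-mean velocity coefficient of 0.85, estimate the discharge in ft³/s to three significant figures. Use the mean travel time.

t̄ = (48.8 + 43.1 + 49.3 + 47.0) / 4 = 47.05 s
v_surface = L / t̄ = 114.1 / 47.05 = 2.425 ft/s
v_mean = 0.85 × 2.425 = 2.061 ft/s
Q = A × v_mean = 227 × 2.061 = 467.9 ft³/s

468 ft³/s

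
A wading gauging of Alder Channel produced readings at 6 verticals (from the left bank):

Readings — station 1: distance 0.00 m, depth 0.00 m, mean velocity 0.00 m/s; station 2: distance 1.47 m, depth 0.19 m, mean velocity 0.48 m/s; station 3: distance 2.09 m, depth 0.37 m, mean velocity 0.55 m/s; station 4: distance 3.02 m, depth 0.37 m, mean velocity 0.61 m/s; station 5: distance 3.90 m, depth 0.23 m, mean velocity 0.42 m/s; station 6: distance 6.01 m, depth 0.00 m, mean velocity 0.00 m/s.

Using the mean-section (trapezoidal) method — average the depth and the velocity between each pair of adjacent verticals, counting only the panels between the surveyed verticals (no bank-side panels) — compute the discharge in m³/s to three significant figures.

Panel 1-2: Δb = 1.47 m, d̄ = (0.00+0.19)/2 = 0.095, v̄ = (0.00+0.48)/2 = 0.24 → q = 1.47×0.095×0.24 = 0.03352 m³/s
Panel 2-3: Δb = 0.62 m, d̄ = (0.19+0.37)/2 = 0.28, v̄ = (0.48+0.55)/2 = 0.515 → q = 0.62×0.28×0.515 = 0.08940 m³/s
Panel 3-4: Δb = 0.93 m, d̄ = (0.37+0.37)/2 = 0.37, v̄ = (0.55+0.61)/2 = 0.58 → q = 0.93×0.37×0.58 = 0.1996 m³/s
Panel 4-5: Δb = 0.88 m, d̄ = (0.37+0.23)/2 = 0.3, v̄ = (0.61+0.42)/2 = 0.515 → q = 0.88×0.3×0.515 = 0.1360 m³/s
Panel 5-6: Δb = 2.11 m, d̄ = (0.23+0.00)/2 = 0.115, v̄ = (0.42+0.00)/2 = 0.21 → q = 2.11×0.115×0.21 = 0.05096 m³/s
Q = Σ q = 0.5094 m³/s

0.509 m³/s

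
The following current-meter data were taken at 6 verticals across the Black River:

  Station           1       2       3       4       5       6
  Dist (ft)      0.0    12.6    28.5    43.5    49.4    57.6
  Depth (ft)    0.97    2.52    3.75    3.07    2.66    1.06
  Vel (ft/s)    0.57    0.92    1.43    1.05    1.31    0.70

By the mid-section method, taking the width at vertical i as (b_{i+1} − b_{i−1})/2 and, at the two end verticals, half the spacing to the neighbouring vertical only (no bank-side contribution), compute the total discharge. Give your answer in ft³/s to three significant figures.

w_1 = (12.6 − 0.0)/2 = 6.3 ft; q_1 = 0.57 × 0.97 × 6.3 = 3.483 ft³/s
w_2 = (28.5 − 0.0)/2 = 14.25 ft; q_2 = 0.92 × 2.52 × 14.25 = 33.04 ft³/s
w_3 = (43.5 − 12.6)/2 = 15.45 ft; q_3 = 1.43 × 3.75 × 15.45 = 82.85 ft³/s
w_4 = (49.4 − 28.5)/2 = 10.45 ft; q_4 = 1.05 × 3.07 × 10.45 = 33.69 ft³/s
w_5 = (57.6 − 43.5)/2 = 7.05 ft; q_5 = 1.31 × 2.66 × 7.05 = 24.57 ft³/s
w_6 = (57.6 − 49.4)/2 = 4.1 ft; q_6 = 0.70 × 1.06 × 4.1 = 3.042 ft³/s
Q = Σ qᵢ = 180.7 ft³/s

181 ft³/s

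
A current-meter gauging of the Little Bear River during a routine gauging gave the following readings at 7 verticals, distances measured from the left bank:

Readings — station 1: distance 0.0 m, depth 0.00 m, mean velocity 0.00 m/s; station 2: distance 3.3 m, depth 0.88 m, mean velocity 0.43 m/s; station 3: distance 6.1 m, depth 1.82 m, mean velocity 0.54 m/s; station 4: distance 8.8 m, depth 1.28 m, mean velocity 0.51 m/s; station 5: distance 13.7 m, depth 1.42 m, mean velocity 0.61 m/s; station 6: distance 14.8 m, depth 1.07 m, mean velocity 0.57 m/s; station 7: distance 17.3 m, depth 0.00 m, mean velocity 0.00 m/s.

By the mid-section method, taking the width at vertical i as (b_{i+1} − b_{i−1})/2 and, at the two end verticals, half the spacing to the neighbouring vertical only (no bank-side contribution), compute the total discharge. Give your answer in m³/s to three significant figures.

w_2 = (6.1 − 0.0)/2 = 3.05 m; q_2 = 0.43 × 0.88 × 3.05 = 1.154 m³/s
w_3 = (8.8 − 3.3)/2 = 2.75 m; q_3 = 0.54 × 1.82 × 2.75 = 2.703 m³/s
w_4 = (13.7 − 6.1)/2 = 3.8 m; q_4 = 0.51 × 1.28 × 3.8 = 2.481 m³/s
w_5 = (14.8 − 8.8)/2 = 3 m; q_5 = 0.61 × 1.42 × 3 = 2.599 m³/s
w_6 = (17.3 − 13.7)/2 = 1.8 m; q_6 = 0.57 × 1.07 × 1.8 = 1.098 m³/s
Stations 1, 7 contribute zero (depth or velocity is 0).
Q = Σ qᵢ = 10.03 m³/s

10.0 m³/s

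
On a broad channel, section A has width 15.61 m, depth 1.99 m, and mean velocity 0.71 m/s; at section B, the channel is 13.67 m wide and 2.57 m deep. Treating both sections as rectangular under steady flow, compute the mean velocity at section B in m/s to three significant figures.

Q = A₁V₁ = (15.61×1.99) × 0.71 = 22.06 m³/s
A₂ = 13.67 × 2.57 = 35.13 m²
V₂ = Q/A₂ = 22.06/35.13 = 0.6278 m/s

0.628 m/s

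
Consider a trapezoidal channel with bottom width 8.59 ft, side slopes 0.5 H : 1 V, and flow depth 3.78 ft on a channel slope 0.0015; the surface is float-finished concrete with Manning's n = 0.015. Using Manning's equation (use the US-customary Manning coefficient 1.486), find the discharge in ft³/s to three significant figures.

267 ft³/s

A = (b + z·y)·y = (8.59 + 0.5×3.78)×3.78 = 39.61 ft²
P = b + 2y√(1+z²) = 8.59 + 2×3.78×√(1+0.5²) = 17.04 ft
R = A/P = 39.61/17.04 = 2.324 ft
Q = (1.486/n)·A·R^(2/3)·S^(1/2) = (1.486/0.015) × 39.61 × 2.324^(2/3) × 0.0015^(1/2) = 266.7 ft³/s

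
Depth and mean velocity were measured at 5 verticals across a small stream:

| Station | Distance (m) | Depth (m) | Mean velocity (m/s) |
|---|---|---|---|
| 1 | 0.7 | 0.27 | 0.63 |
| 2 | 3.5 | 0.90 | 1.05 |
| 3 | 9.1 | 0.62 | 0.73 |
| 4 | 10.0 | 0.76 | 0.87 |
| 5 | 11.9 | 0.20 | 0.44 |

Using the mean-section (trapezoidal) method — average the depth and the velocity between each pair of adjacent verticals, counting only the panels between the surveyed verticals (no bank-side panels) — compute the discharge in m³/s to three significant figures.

Panel 1-2: Δb = 2.8 m, d̄ = (0.27+0.90)/2 = 0.585, v̄ = (0.63+1.05)/2 = 0.84 → q = 2.8×0.585×0.84 = 1.376 m³/s
Panel 2-3: Δb = 5.6 m, d̄ = (0.90+0.62)/2 = 0.76, v̄ = (1.05+0.73)/2 = 0.89 → q = 5.6×0.76×0.89 = 3.788 m³/s
Panel 3-4: Δb = 0.9 m, d̄ = (0.62+0.76)/2 = 0.69, v̄ = (0.73+0.87)/2 = 0.8 → q = 0.9×0.69×0.8 = 0.4968 m³/s
Panel 4-5: Δb = 1.9 m, d̄ = (0.76+0.20)/2 = 0.48, v̄ = (0.87+0.44)/2 = 0.655 → q = 1.9×0.48×0.655 = 0.5974 m³/s
Q = Σ q = 6.258 m³/s

6.26 m³/s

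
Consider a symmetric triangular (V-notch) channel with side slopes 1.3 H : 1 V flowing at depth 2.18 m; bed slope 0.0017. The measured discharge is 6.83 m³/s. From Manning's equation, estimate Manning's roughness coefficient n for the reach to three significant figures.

0.0338

A = z·y² = 1.3×2.18² = 6.178 m²
P = 2y√(1+z²) = 2×2.18×√(1+1.3²) = 7.151 m
R = A/P = 6.178/7.151 = 0.8640 m
n = (1/Q)·A·R^(2/3)·S^(1/2) = (1/6.83) × 6.178 × 0.9071 × 0.04123 = 0.03383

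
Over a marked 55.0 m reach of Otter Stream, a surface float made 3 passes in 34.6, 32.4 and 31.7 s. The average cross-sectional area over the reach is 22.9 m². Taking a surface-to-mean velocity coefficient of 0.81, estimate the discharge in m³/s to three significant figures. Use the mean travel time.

31.0 m³/s

t̄ = (34.6 + 32.4 + 31.7) / 3 = 32.9 s
v_surface = L / t̄ = 55.0 / 32.9 = 1.672 m/s
v_mean = 0.81 × 1.672 = 1.354 m/s
Q = A × v_mean = 22.9 × 1.354 = 31.01 m³/s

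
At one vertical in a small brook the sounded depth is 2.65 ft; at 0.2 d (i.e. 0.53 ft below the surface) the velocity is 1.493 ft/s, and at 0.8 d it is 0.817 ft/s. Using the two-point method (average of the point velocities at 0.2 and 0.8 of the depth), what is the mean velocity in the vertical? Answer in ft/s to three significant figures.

v̄ = (1.493 + 0.817) / 2 = 1.155 ft/s

1.16 ft/s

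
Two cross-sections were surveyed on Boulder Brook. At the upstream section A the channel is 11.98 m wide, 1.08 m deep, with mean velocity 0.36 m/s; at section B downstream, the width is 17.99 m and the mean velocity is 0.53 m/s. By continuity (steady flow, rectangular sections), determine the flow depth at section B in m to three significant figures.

0.489 m

Q = A₁V₁ = (11.98×1.08) × 0.36 = 4.658 m³/s
d₂ = Q/(b₂ V₂) = 4.658/(17.99×0.53) = 0.4885 m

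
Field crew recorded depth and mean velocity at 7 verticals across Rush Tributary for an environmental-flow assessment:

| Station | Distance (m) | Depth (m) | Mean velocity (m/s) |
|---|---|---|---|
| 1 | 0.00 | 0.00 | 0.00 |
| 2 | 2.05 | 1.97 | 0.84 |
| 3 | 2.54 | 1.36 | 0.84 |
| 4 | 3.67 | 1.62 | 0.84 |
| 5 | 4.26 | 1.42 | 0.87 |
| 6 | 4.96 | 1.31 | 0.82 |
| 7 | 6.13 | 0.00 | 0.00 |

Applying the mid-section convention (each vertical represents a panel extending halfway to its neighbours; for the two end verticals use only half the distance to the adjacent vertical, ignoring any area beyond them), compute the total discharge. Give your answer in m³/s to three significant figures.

w_2 = (2.54 − 0.00)/2 = 1.27 m; q_2 = 0.84 × 1.97 × 1.27 = 2.102 m³/s
w_3 = (3.67 − 2.05)/2 = 0.81 m; q_3 = 0.84 × 1.36 × 0.81 = 0.9253 m³/s
w_4 = (4.26 − 2.54)/2 = 0.86 m; q_4 = 0.84 × 1.62 × 0.86 = 1.170 m³/s
w_5 = (4.96 − 3.67)/2 = 0.645 m; q_5 = 0.87 × 1.42 × 0.645 = 0.7968 m³/s
w_6 = (6.13 − 4.26)/2 = 0.935 m; q_6 = 0.82 × 1.31 × 0.935 = 1.004 m³/s
Stations 1, 7 contribute zero (depth or velocity is 0).
Q = Σ qᵢ = 5.998 m³/s

6.00 m³/s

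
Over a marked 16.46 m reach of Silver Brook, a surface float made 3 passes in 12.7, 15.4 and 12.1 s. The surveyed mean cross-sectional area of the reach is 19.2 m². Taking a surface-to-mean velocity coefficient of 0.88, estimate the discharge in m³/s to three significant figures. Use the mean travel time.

t̄ = (12.7 + 15.4 + 12.1) / 3 = 13.4 s
v_surface = L / t̄ = 16.46 / 13.4 = 1.228 m/s
v_mean = 0.88 × 1.228 = 1.081 m/s
Q = A × v_mean = 19.2 × 1.081 = 20.75 m³/s

20.8 m³/s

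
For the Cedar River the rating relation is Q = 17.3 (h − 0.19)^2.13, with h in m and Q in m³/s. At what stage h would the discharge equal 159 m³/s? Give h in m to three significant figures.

3.02 m

h − h₀ = (Q/C)^(1/b) = (159/17.3)^(1/2.13) = 2.833 m
h = 0.19 + 2.833 = 3.023 m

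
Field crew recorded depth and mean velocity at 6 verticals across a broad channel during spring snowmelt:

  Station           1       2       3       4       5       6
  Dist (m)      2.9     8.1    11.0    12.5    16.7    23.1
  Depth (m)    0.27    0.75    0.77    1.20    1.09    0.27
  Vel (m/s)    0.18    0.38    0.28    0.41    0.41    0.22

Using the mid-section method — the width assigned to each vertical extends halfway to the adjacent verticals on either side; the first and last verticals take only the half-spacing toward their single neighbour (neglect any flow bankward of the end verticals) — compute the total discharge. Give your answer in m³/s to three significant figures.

5.72 m³/s

w_1 = (8.1 − 2.9)/2 = 2.6 m; q_1 = 0.18 × 0.27 × 2.6 = 0.1264 m³/s
w_2 = (11.0 − 2.9)/2 = 4.05 m; q_2 = 0.38 × 0.75 × 4.05 = 1.154 m³/s
w_3 = (12.5 − 8.1)/2 = 2.2 m; q_3 = 0.28 × 0.77 × 2.2 = 0.4743 m³/s
w_4 = (16.7 − 11.0)/2 = 2.85 m; q_4 = 0.41 × 1.20 × 2.85 = 1.402 m³/s
w_5 = (23.1 − 12.5)/2 = 5.3 m; q_5 = 0.41 × 1.09 × 5.3 = 2.369 m³/s
w_6 = (23.1 − 16.7)/2 = 3.2 m; q_6 = 0.22 × 0.27 × 3.2 = 0.1901 m³/s
Q = Σ qᵢ = 5.716 m³/s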